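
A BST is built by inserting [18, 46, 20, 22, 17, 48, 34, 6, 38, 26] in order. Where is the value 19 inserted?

Starting tree (level order): [18, 17, 46, 6, None, 20, 48, None, None, None, 22, None, None, None, 34, 26, 38]
Insertion path: 18 -> 46 -> 20
Result: insert 19 as left child of 20
Final tree (level order): [18, 17, 46, 6, None, 20, 48, None, None, 19, 22, None, None, None, None, None, 34, 26, 38]


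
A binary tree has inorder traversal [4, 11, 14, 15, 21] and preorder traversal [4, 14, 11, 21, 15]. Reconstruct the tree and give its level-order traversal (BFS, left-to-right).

Inorder:  [4, 11, 14, 15, 21]
Preorder: [4, 14, 11, 21, 15]
Algorithm: preorder visits root first, so consume preorder in order;
for each root, split the current inorder slice at that value into
left-subtree inorder and right-subtree inorder, then recurse.
Recursive splits:
  root=4; inorder splits into left=[], right=[11, 14, 15, 21]
  root=14; inorder splits into left=[11], right=[15, 21]
  root=11; inorder splits into left=[], right=[]
  root=21; inorder splits into left=[15], right=[]
  root=15; inorder splits into left=[], right=[]
Reconstructed level-order: [4, 14, 11, 21, 15]


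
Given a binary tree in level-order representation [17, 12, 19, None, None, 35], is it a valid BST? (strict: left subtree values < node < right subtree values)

Level-order array: [17, 12, 19, None, None, 35]
Validate using subtree bounds (lo, hi): at each node, require lo < value < hi,
then recurse left with hi=value and right with lo=value.
Preorder trace (stopping at first violation):
  at node 17 with bounds (-inf, +inf): OK
  at node 12 with bounds (-inf, 17): OK
  at node 19 with bounds (17, +inf): OK
  at node 35 with bounds (17, 19): VIOLATION
Node 35 violates its bound: not (17 < 35 < 19).
Result: Not a valid BST


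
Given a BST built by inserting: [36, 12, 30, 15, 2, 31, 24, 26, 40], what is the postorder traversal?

Tree insertion order: [36, 12, 30, 15, 2, 31, 24, 26, 40]
Tree (level-order array): [36, 12, 40, 2, 30, None, None, None, None, 15, 31, None, 24, None, None, None, 26]
Postorder traversal: [2, 26, 24, 15, 31, 30, 12, 40, 36]


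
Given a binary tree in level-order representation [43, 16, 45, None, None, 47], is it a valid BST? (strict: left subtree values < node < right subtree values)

Level-order array: [43, 16, 45, None, None, 47]
Validate using subtree bounds (lo, hi): at each node, require lo < value < hi,
then recurse left with hi=value and right with lo=value.
Preorder trace (stopping at first violation):
  at node 43 with bounds (-inf, +inf): OK
  at node 16 with bounds (-inf, 43): OK
  at node 45 with bounds (43, +inf): OK
  at node 47 with bounds (43, 45): VIOLATION
Node 47 violates its bound: not (43 < 47 < 45).
Result: Not a valid BST


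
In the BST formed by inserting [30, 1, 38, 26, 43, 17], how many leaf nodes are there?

Tree built from: [30, 1, 38, 26, 43, 17]
Tree (level-order array): [30, 1, 38, None, 26, None, 43, 17]
Rule: A leaf has 0 children.
Per-node child counts:
  node 30: 2 child(ren)
  node 1: 1 child(ren)
  node 26: 1 child(ren)
  node 17: 0 child(ren)
  node 38: 1 child(ren)
  node 43: 0 child(ren)
Matching nodes: [17, 43]
Count of leaf nodes: 2


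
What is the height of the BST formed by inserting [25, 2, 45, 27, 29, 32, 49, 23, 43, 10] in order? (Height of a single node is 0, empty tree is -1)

Insertion order: [25, 2, 45, 27, 29, 32, 49, 23, 43, 10]
Tree (level-order array): [25, 2, 45, None, 23, 27, 49, 10, None, None, 29, None, None, None, None, None, 32, None, 43]
Compute height bottom-up (empty subtree = -1):
  height(10) = 1 + max(-1, -1) = 0
  height(23) = 1 + max(0, -1) = 1
  height(2) = 1 + max(-1, 1) = 2
  height(43) = 1 + max(-1, -1) = 0
  height(32) = 1 + max(-1, 0) = 1
  height(29) = 1 + max(-1, 1) = 2
  height(27) = 1 + max(-1, 2) = 3
  height(49) = 1 + max(-1, -1) = 0
  height(45) = 1 + max(3, 0) = 4
  height(25) = 1 + max(2, 4) = 5
Height = 5


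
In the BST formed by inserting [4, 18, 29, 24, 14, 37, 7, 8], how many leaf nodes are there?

Tree built from: [4, 18, 29, 24, 14, 37, 7, 8]
Tree (level-order array): [4, None, 18, 14, 29, 7, None, 24, 37, None, 8]
Rule: A leaf has 0 children.
Per-node child counts:
  node 4: 1 child(ren)
  node 18: 2 child(ren)
  node 14: 1 child(ren)
  node 7: 1 child(ren)
  node 8: 0 child(ren)
  node 29: 2 child(ren)
  node 24: 0 child(ren)
  node 37: 0 child(ren)
Matching nodes: [8, 24, 37]
Count of leaf nodes: 3


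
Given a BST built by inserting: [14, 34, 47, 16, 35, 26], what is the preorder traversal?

Tree insertion order: [14, 34, 47, 16, 35, 26]
Tree (level-order array): [14, None, 34, 16, 47, None, 26, 35]
Preorder traversal: [14, 34, 16, 26, 47, 35]


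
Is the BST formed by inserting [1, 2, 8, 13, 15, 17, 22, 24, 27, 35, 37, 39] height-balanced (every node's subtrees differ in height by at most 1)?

Tree (level-order array): [1, None, 2, None, 8, None, 13, None, 15, None, 17, None, 22, None, 24, None, 27, None, 35, None, 37, None, 39]
Definition: a tree is height-balanced if, at every node, |h(left) - h(right)| <= 1 (empty subtree has height -1).
Bottom-up per-node check:
  node 39: h_left=-1, h_right=-1, diff=0 [OK], height=0
  node 37: h_left=-1, h_right=0, diff=1 [OK], height=1
  node 35: h_left=-1, h_right=1, diff=2 [FAIL (|-1-1|=2 > 1)], height=2
  node 27: h_left=-1, h_right=2, diff=3 [FAIL (|-1-2|=3 > 1)], height=3
  node 24: h_left=-1, h_right=3, diff=4 [FAIL (|-1-3|=4 > 1)], height=4
  node 22: h_left=-1, h_right=4, diff=5 [FAIL (|-1-4|=5 > 1)], height=5
  node 17: h_left=-1, h_right=5, diff=6 [FAIL (|-1-5|=6 > 1)], height=6
  node 15: h_left=-1, h_right=6, diff=7 [FAIL (|-1-6|=7 > 1)], height=7
  node 13: h_left=-1, h_right=7, diff=8 [FAIL (|-1-7|=8 > 1)], height=8
  node 8: h_left=-1, h_right=8, diff=9 [FAIL (|-1-8|=9 > 1)], height=9
  node 2: h_left=-1, h_right=9, diff=10 [FAIL (|-1-9|=10 > 1)], height=10
  node 1: h_left=-1, h_right=10, diff=11 [FAIL (|-1-10|=11 > 1)], height=11
Node 35 violates the condition: |-1 - 1| = 2 > 1.
Result: Not balanced


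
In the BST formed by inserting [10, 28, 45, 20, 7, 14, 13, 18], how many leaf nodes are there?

Tree built from: [10, 28, 45, 20, 7, 14, 13, 18]
Tree (level-order array): [10, 7, 28, None, None, 20, 45, 14, None, None, None, 13, 18]
Rule: A leaf has 0 children.
Per-node child counts:
  node 10: 2 child(ren)
  node 7: 0 child(ren)
  node 28: 2 child(ren)
  node 20: 1 child(ren)
  node 14: 2 child(ren)
  node 13: 0 child(ren)
  node 18: 0 child(ren)
  node 45: 0 child(ren)
Matching nodes: [7, 13, 18, 45]
Count of leaf nodes: 4


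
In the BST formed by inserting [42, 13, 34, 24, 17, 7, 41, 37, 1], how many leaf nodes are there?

Tree built from: [42, 13, 34, 24, 17, 7, 41, 37, 1]
Tree (level-order array): [42, 13, None, 7, 34, 1, None, 24, 41, None, None, 17, None, 37]
Rule: A leaf has 0 children.
Per-node child counts:
  node 42: 1 child(ren)
  node 13: 2 child(ren)
  node 7: 1 child(ren)
  node 1: 0 child(ren)
  node 34: 2 child(ren)
  node 24: 1 child(ren)
  node 17: 0 child(ren)
  node 41: 1 child(ren)
  node 37: 0 child(ren)
Matching nodes: [1, 17, 37]
Count of leaf nodes: 3


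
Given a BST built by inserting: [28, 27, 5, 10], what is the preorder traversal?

Tree insertion order: [28, 27, 5, 10]
Tree (level-order array): [28, 27, None, 5, None, None, 10]
Preorder traversal: [28, 27, 5, 10]


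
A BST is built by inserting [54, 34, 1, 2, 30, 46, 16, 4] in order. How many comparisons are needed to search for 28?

Search path for 28: 54 -> 34 -> 1 -> 2 -> 30 -> 16
Found: False
Comparisons: 6


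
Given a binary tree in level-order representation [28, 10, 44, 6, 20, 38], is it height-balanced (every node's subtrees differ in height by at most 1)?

Tree (level-order array): [28, 10, 44, 6, 20, 38]
Definition: a tree is height-balanced if, at every node, |h(left) - h(right)| <= 1 (empty subtree has height -1).
Bottom-up per-node check:
  node 6: h_left=-1, h_right=-1, diff=0 [OK], height=0
  node 20: h_left=-1, h_right=-1, diff=0 [OK], height=0
  node 10: h_left=0, h_right=0, diff=0 [OK], height=1
  node 38: h_left=-1, h_right=-1, diff=0 [OK], height=0
  node 44: h_left=0, h_right=-1, diff=1 [OK], height=1
  node 28: h_left=1, h_right=1, diff=0 [OK], height=2
All nodes satisfy the balance condition.
Result: Balanced


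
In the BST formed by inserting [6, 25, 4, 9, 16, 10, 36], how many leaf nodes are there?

Tree built from: [6, 25, 4, 9, 16, 10, 36]
Tree (level-order array): [6, 4, 25, None, None, 9, 36, None, 16, None, None, 10]
Rule: A leaf has 0 children.
Per-node child counts:
  node 6: 2 child(ren)
  node 4: 0 child(ren)
  node 25: 2 child(ren)
  node 9: 1 child(ren)
  node 16: 1 child(ren)
  node 10: 0 child(ren)
  node 36: 0 child(ren)
Matching nodes: [4, 10, 36]
Count of leaf nodes: 3


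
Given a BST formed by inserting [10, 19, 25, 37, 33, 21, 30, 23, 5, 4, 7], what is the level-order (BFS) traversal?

Tree insertion order: [10, 19, 25, 37, 33, 21, 30, 23, 5, 4, 7]
Tree (level-order array): [10, 5, 19, 4, 7, None, 25, None, None, None, None, 21, 37, None, 23, 33, None, None, None, 30]
BFS from the root, enqueuing left then right child of each popped node:
  queue [10] -> pop 10, enqueue [5, 19], visited so far: [10]
  queue [5, 19] -> pop 5, enqueue [4, 7], visited so far: [10, 5]
  queue [19, 4, 7] -> pop 19, enqueue [25], visited so far: [10, 5, 19]
  queue [4, 7, 25] -> pop 4, enqueue [none], visited so far: [10, 5, 19, 4]
  queue [7, 25] -> pop 7, enqueue [none], visited so far: [10, 5, 19, 4, 7]
  queue [25] -> pop 25, enqueue [21, 37], visited so far: [10, 5, 19, 4, 7, 25]
  queue [21, 37] -> pop 21, enqueue [23], visited so far: [10, 5, 19, 4, 7, 25, 21]
  queue [37, 23] -> pop 37, enqueue [33], visited so far: [10, 5, 19, 4, 7, 25, 21, 37]
  queue [23, 33] -> pop 23, enqueue [none], visited so far: [10, 5, 19, 4, 7, 25, 21, 37, 23]
  queue [33] -> pop 33, enqueue [30], visited so far: [10, 5, 19, 4, 7, 25, 21, 37, 23, 33]
  queue [30] -> pop 30, enqueue [none], visited so far: [10, 5, 19, 4, 7, 25, 21, 37, 23, 33, 30]
Result: [10, 5, 19, 4, 7, 25, 21, 37, 23, 33, 30]


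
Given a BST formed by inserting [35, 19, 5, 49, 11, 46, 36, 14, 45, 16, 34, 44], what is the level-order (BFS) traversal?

Tree insertion order: [35, 19, 5, 49, 11, 46, 36, 14, 45, 16, 34, 44]
Tree (level-order array): [35, 19, 49, 5, 34, 46, None, None, 11, None, None, 36, None, None, 14, None, 45, None, 16, 44]
BFS from the root, enqueuing left then right child of each popped node:
  queue [35] -> pop 35, enqueue [19, 49], visited so far: [35]
  queue [19, 49] -> pop 19, enqueue [5, 34], visited so far: [35, 19]
  queue [49, 5, 34] -> pop 49, enqueue [46], visited so far: [35, 19, 49]
  queue [5, 34, 46] -> pop 5, enqueue [11], visited so far: [35, 19, 49, 5]
  queue [34, 46, 11] -> pop 34, enqueue [none], visited so far: [35, 19, 49, 5, 34]
  queue [46, 11] -> pop 46, enqueue [36], visited so far: [35, 19, 49, 5, 34, 46]
  queue [11, 36] -> pop 11, enqueue [14], visited so far: [35, 19, 49, 5, 34, 46, 11]
  queue [36, 14] -> pop 36, enqueue [45], visited so far: [35, 19, 49, 5, 34, 46, 11, 36]
  queue [14, 45] -> pop 14, enqueue [16], visited so far: [35, 19, 49, 5, 34, 46, 11, 36, 14]
  queue [45, 16] -> pop 45, enqueue [44], visited so far: [35, 19, 49, 5, 34, 46, 11, 36, 14, 45]
  queue [16, 44] -> pop 16, enqueue [none], visited so far: [35, 19, 49, 5, 34, 46, 11, 36, 14, 45, 16]
  queue [44] -> pop 44, enqueue [none], visited so far: [35, 19, 49, 5, 34, 46, 11, 36, 14, 45, 16, 44]
Result: [35, 19, 49, 5, 34, 46, 11, 36, 14, 45, 16, 44]


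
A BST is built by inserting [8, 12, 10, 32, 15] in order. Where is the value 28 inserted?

Starting tree (level order): [8, None, 12, 10, 32, None, None, 15]
Insertion path: 8 -> 12 -> 32 -> 15
Result: insert 28 as right child of 15
Final tree (level order): [8, None, 12, 10, 32, None, None, 15, None, None, 28]


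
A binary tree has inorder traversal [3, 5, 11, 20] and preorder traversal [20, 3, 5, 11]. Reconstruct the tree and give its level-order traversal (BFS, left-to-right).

Inorder:  [3, 5, 11, 20]
Preorder: [20, 3, 5, 11]
Algorithm: preorder visits root first, so consume preorder in order;
for each root, split the current inorder slice at that value into
left-subtree inorder and right-subtree inorder, then recurse.
Recursive splits:
  root=20; inorder splits into left=[3, 5, 11], right=[]
  root=3; inorder splits into left=[], right=[5, 11]
  root=5; inorder splits into left=[], right=[11]
  root=11; inorder splits into left=[], right=[]
Reconstructed level-order: [20, 3, 5, 11]


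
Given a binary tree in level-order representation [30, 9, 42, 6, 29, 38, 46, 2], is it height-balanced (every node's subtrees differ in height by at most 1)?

Tree (level-order array): [30, 9, 42, 6, 29, 38, 46, 2]
Definition: a tree is height-balanced if, at every node, |h(left) - h(right)| <= 1 (empty subtree has height -1).
Bottom-up per-node check:
  node 2: h_left=-1, h_right=-1, diff=0 [OK], height=0
  node 6: h_left=0, h_right=-1, diff=1 [OK], height=1
  node 29: h_left=-1, h_right=-1, diff=0 [OK], height=0
  node 9: h_left=1, h_right=0, diff=1 [OK], height=2
  node 38: h_left=-1, h_right=-1, diff=0 [OK], height=0
  node 46: h_left=-1, h_right=-1, diff=0 [OK], height=0
  node 42: h_left=0, h_right=0, diff=0 [OK], height=1
  node 30: h_left=2, h_right=1, diff=1 [OK], height=3
All nodes satisfy the balance condition.
Result: Balanced


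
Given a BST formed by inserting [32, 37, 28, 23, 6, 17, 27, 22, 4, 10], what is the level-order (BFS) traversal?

Tree insertion order: [32, 37, 28, 23, 6, 17, 27, 22, 4, 10]
Tree (level-order array): [32, 28, 37, 23, None, None, None, 6, 27, 4, 17, None, None, None, None, 10, 22]
BFS from the root, enqueuing left then right child of each popped node:
  queue [32] -> pop 32, enqueue [28, 37], visited so far: [32]
  queue [28, 37] -> pop 28, enqueue [23], visited so far: [32, 28]
  queue [37, 23] -> pop 37, enqueue [none], visited so far: [32, 28, 37]
  queue [23] -> pop 23, enqueue [6, 27], visited so far: [32, 28, 37, 23]
  queue [6, 27] -> pop 6, enqueue [4, 17], visited so far: [32, 28, 37, 23, 6]
  queue [27, 4, 17] -> pop 27, enqueue [none], visited so far: [32, 28, 37, 23, 6, 27]
  queue [4, 17] -> pop 4, enqueue [none], visited so far: [32, 28, 37, 23, 6, 27, 4]
  queue [17] -> pop 17, enqueue [10, 22], visited so far: [32, 28, 37, 23, 6, 27, 4, 17]
  queue [10, 22] -> pop 10, enqueue [none], visited so far: [32, 28, 37, 23, 6, 27, 4, 17, 10]
  queue [22] -> pop 22, enqueue [none], visited so far: [32, 28, 37, 23, 6, 27, 4, 17, 10, 22]
Result: [32, 28, 37, 23, 6, 27, 4, 17, 10, 22]


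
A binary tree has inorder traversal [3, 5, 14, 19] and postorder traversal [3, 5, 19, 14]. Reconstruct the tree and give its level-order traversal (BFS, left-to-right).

Inorder:   [3, 5, 14, 19]
Postorder: [3, 5, 19, 14]
Algorithm: postorder visits root last, so walk postorder right-to-left;
each value is the root of the current inorder slice — split it at that
value, recurse on the right subtree first, then the left.
Recursive splits:
  root=14; inorder splits into left=[3, 5], right=[19]
  root=19; inorder splits into left=[], right=[]
  root=5; inorder splits into left=[3], right=[]
  root=3; inorder splits into left=[], right=[]
Reconstructed level-order: [14, 5, 19, 3]


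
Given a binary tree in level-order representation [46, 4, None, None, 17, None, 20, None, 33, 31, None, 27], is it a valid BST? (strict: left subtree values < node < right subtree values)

Level-order array: [46, 4, None, None, 17, None, 20, None, 33, 31, None, 27]
Validate using subtree bounds (lo, hi): at each node, require lo < value < hi,
then recurse left with hi=value and right with lo=value.
Preorder trace (stopping at first violation):
  at node 46 with bounds (-inf, +inf): OK
  at node 4 with bounds (-inf, 46): OK
  at node 17 with bounds (4, 46): OK
  at node 20 with bounds (17, 46): OK
  at node 33 with bounds (20, 46): OK
  at node 31 with bounds (20, 33): OK
  at node 27 with bounds (20, 31): OK
No violation found at any node.
Result: Valid BST


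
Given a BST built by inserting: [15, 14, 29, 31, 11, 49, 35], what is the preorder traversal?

Tree insertion order: [15, 14, 29, 31, 11, 49, 35]
Tree (level-order array): [15, 14, 29, 11, None, None, 31, None, None, None, 49, 35]
Preorder traversal: [15, 14, 11, 29, 31, 49, 35]


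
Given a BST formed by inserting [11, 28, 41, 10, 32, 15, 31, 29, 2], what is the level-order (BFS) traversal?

Tree insertion order: [11, 28, 41, 10, 32, 15, 31, 29, 2]
Tree (level-order array): [11, 10, 28, 2, None, 15, 41, None, None, None, None, 32, None, 31, None, 29]
BFS from the root, enqueuing left then right child of each popped node:
  queue [11] -> pop 11, enqueue [10, 28], visited so far: [11]
  queue [10, 28] -> pop 10, enqueue [2], visited so far: [11, 10]
  queue [28, 2] -> pop 28, enqueue [15, 41], visited so far: [11, 10, 28]
  queue [2, 15, 41] -> pop 2, enqueue [none], visited so far: [11, 10, 28, 2]
  queue [15, 41] -> pop 15, enqueue [none], visited so far: [11, 10, 28, 2, 15]
  queue [41] -> pop 41, enqueue [32], visited so far: [11, 10, 28, 2, 15, 41]
  queue [32] -> pop 32, enqueue [31], visited so far: [11, 10, 28, 2, 15, 41, 32]
  queue [31] -> pop 31, enqueue [29], visited so far: [11, 10, 28, 2, 15, 41, 32, 31]
  queue [29] -> pop 29, enqueue [none], visited so far: [11, 10, 28, 2, 15, 41, 32, 31, 29]
Result: [11, 10, 28, 2, 15, 41, 32, 31, 29]


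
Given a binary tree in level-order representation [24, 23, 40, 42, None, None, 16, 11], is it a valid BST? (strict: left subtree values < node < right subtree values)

Level-order array: [24, 23, 40, 42, None, None, 16, 11]
Validate using subtree bounds (lo, hi): at each node, require lo < value < hi,
then recurse left with hi=value and right with lo=value.
Preorder trace (stopping at first violation):
  at node 24 with bounds (-inf, +inf): OK
  at node 23 with bounds (-inf, 24): OK
  at node 42 with bounds (-inf, 23): VIOLATION
Node 42 violates its bound: not (-inf < 42 < 23).
Result: Not a valid BST


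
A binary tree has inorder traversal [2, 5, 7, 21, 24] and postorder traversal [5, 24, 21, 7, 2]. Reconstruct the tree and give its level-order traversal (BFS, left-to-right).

Inorder:   [2, 5, 7, 21, 24]
Postorder: [5, 24, 21, 7, 2]
Algorithm: postorder visits root last, so walk postorder right-to-left;
each value is the root of the current inorder slice — split it at that
value, recurse on the right subtree first, then the left.
Recursive splits:
  root=2; inorder splits into left=[], right=[5, 7, 21, 24]
  root=7; inorder splits into left=[5], right=[21, 24]
  root=21; inorder splits into left=[], right=[24]
  root=24; inorder splits into left=[], right=[]
  root=5; inorder splits into left=[], right=[]
Reconstructed level-order: [2, 7, 5, 21, 24]


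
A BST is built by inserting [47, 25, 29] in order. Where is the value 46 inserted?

Starting tree (level order): [47, 25, None, None, 29]
Insertion path: 47 -> 25 -> 29
Result: insert 46 as right child of 29
Final tree (level order): [47, 25, None, None, 29, None, 46]


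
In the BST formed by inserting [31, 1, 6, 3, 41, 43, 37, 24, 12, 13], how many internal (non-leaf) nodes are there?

Tree built from: [31, 1, 6, 3, 41, 43, 37, 24, 12, 13]
Tree (level-order array): [31, 1, 41, None, 6, 37, 43, 3, 24, None, None, None, None, None, None, 12, None, None, 13]
Rule: An internal node has at least one child.
Per-node child counts:
  node 31: 2 child(ren)
  node 1: 1 child(ren)
  node 6: 2 child(ren)
  node 3: 0 child(ren)
  node 24: 1 child(ren)
  node 12: 1 child(ren)
  node 13: 0 child(ren)
  node 41: 2 child(ren)
  node 37: 0 child(ren)
  node 43: 0 child(ren)
Matching nodes: [31, 1, 6, 24, 12, 41]
Count of internal (non-leaf) nodes: 6


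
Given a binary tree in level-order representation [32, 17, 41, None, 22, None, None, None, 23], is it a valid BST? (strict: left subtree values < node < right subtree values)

Level-order array: [32, 17, 41, None, 22, None, None, None, 23]
Validate using subtree bounds (lo, hi): at each node, require lo < value < hi,
then recurse left with hi=value and right with lo=value.
Preorder trace (stopping at first violation):
  at node 32 with bounds (-inf, +inf): OK
  at node 17 with bounds (-inf, 32): OK
  at node 22 with bounds (17, 32): OK
  at node 23 with bounds (22, 32): OK
  at node 41 with bounds (32, +inf): OK
No violation found at any node.
Result: Valid BST


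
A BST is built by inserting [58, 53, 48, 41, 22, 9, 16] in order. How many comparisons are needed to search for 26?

Search path for 26: 58 -> 53 -> 48 -> 41 -> 22
Found: False
Comparisons: 5


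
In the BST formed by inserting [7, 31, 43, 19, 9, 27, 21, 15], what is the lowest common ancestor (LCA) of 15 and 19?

Tree insertion order: [7, 31, 43, 19, 9, 27, 21, 15]
Tree (level-order array): [7, None, 31, 19, 43, 9, 27, None, None, None, 15, 21]
In a BST, the LCA of p=15, q=19 is the first node v on the
root-to-leaf path with p <= v <= q (go left if both < v, right if both > v).
Walk from root:
  at 7: both 15 and 19 > 7, go right
  at 31: both 15 and 19 < 31, go left
  at 19: 15 <= 19 <= 19, this is the LCA
LCA = 19


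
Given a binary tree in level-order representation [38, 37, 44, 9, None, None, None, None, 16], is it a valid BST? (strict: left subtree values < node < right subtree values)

Level-order array: [38, 37, 44, 9, None, None, None, None, 16]
Validate using subtree bounds (lo, hi): at each node, require lo < value < hi,
then recurse left with hi=value and right with lo=value.
Preorder trace (stopping at first violation):
  at node 38 with bounds (-inf, +inf): OK
  at node 37 with bounds (-inf, 38): OK
  at node 9 with bounds (-inf, 37): OK
  at node 16 with bounds (9, 37): OK
  at node 44 with bounds (38, +inf): OK
No violation found at any node.
Result: Valid BST


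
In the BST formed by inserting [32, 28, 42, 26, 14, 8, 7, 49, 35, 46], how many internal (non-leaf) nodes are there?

Tree built from: [32, 28, 42, 26, 14, 8, 7, 49, 35, 46]
Tree (level-order array): [32, 28, 42, 26, None, 35, 49, 14, None, None, None, 46, None, 8, None, None, None, 7]
Rule: An internal node has at least one child.
Per-node child counts:
  node 32: 2 child(ren)
  node 28: 1 child(ren)
  node 26: 1 child(ren)
  node 14: 1 child(ren)
  node 8: 1 child(ren)
  node 7: 0 child(ren)
  node 42: 2 child(ren)
  node 35: 0 child(ren)
  node 49: 1 child(ren)
  node 46: 0 child(ren)
Matching nodes: [32, 28, 26, 14, 8, 42, 49]
Count of internal (non-leaf) nodes: 7


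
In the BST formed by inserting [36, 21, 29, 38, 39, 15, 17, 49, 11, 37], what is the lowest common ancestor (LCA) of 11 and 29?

Tree insertion order: [36, 21, 29, 38, 39, 15, 17, 49, 11, 37]
Tree (level-order array): [36, 21, 38, 15, 29, 37, 39, 11, 17, None, None, None, None, None, 49]
In a BST, the LCA of p=11, q=29 is the first node v on the
root-to-leaf path with p <= v <= q (go left if both < v, right if both > v).
Walk from root:
  at 36: both 11 and 29 < 36, go left
  at 21: 11 <= 21 <= 29, this is the LCA
LCA = 21


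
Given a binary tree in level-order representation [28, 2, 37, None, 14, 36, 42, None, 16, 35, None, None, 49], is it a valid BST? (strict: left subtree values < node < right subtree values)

Level-order array: [28, 2, 37, None, 14, 36, 42, None, 16, 35, None, None, 49]
Validate using subtree bounds (lo, hi): at each node, require lo < value < hi,
then recurse left with hi=value and right with lo=value.
Preorder trace (stopping at first violation):
  at node 28 with bounds (-inf, +inf): OK
  at node 2 with bounds (-inf, 28): OK
  at node 14 with bounds (2, 28): OK
  at node 16 with bounds (14, 28): OK
  at node 37 with bounds (28, +inf): OK
  at node 36 with bounds (28, 37): OK
  at node 35 with bounds (28, 36): OK
  at node 42 with bounds (37, +inf): OK
  at node 49 with bounds (42, +inf): OK
No violation found at any node.
Result: Valid BST


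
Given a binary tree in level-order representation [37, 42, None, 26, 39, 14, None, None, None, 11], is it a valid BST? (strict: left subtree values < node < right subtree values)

Level-order array: [37, 42, None, 26, 39, 14, None, None, None, 11]
Validate using subtree bounds (lo, hi): at each node, require lo < value < hi,
then recurse left with hi=value and right with lo=value.
Preorder trace (stopping at first violation):
  at node 37 with bounds (-inf, +inf): OK
  at node 42 with bounds (-inf, 37): VIOLATION
Node 42 violates its bound: not (-inf < 42 < 37).
Result: Not a valid BST


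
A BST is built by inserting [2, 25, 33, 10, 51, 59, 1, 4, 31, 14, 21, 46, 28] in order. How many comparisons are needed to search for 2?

Search path for 2: 2
Found: True
Comparisons: 1


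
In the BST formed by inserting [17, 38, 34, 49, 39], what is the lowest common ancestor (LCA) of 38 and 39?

Tree insertion order: [17, 38, 34, 49, 39]
Tree (level-order array): [17, None, 38, 34, 49, None, None, 39]
In a BST, the LCA of p=38, q=39 is the first node v on the
root-to-leaf path with p <= v <= q (go left if both < v, right if both > v).
Walk from root:
  at 17: both 38 and 39 > 17, go right
  at 38: 38 <= 38 <= 39, this is the LCA
LCA = 38


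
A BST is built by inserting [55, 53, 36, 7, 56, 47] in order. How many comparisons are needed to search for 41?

Search path for 41: 55 -> 53 -> 36 -> 47
Found: False
Comparisons: 4


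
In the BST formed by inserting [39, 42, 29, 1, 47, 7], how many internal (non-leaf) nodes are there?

Tree built from: [39, 42, 29, 1, 47, 7]
Tree (level-order array): [39, 29, 42, 1, None, None, 47, None, 7]
Rule: An internal node has at least one child.
Per-node child counts:
  node 39: 2 child(ren)
  node 29: 1 child(ren)
  node 1: 1 child(ren)
  node 7: 0 child(ren)
  node 42: 1 child(ren)
  node 47: 0 child(ren)
Matching nodes: [39, 29, 1, 42]
Count of internal (non-leaf) nodes: 4


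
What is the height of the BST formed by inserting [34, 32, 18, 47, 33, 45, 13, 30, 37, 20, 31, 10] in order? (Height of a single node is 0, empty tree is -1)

Insertion order: [34, 32, 18, 47, 33, 45, 13, 30, 37, 20, 31, 10]
Tree (level-order array): [34, 32, 47, 18, 33, 45, None, 13, 30, None, None, 37, None, 10, None, 20, 31]
Compute height bottom-up (empty subtree = -1):
  height(10) = 1 + max(-1, -1) = 0
  height(13) = 1 + max(0, -1) = 1
  height(20) = 1 + max(-1, -1) = 0
  height(31) = 1 + max(-1, -1) = 0
  height(30) = 1 + max(0, 0) = 1
  height(18) = 1 + max(1, 1) = 2
  height(33) = 1 + max(-1, -1) = 0
  height(32) = 1 + max(2, 0) = 3
  height(37) = 1 + max(-1, -1) = 0
  height(45) = 1 + max(0, -1) = 1
  height(47) = 1 + max(1, -1) = 2
  height(34) = 1 + max(3, 2) = 4
Height = 4


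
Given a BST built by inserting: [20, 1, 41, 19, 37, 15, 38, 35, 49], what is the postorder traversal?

Tree insertion order: [20, 1, 41, 19, 37, 15, 38, 35, 49]
Tree (level-order array): [20, 1, 41, None, 19, 37, 49, 15, None, 35, 38]
Postorder traversal: [15, 19, 1, 35, 38, 37, 49, 41, 20]


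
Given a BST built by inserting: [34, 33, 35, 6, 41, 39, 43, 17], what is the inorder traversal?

Tree insertion order: [34, 33, 35, 6, 41, 39, 43, 17]
Tree (level-order array): [34, 33, 35, 6, None, None, 41, None, 17, 39, 43]
Inorder traversal: [6, 17, 33, 34, 35, 39, 41, 43]


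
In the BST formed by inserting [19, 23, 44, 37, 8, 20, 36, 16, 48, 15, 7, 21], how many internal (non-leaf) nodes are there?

Tree built from: [19, 23, 44, 37, 8, 20, 36, 16, 48, 15, 7, 21]
Tree (level-order array): [19, 8, 23, 7, 16, 20, 44, None, None, 15, None, None, 21, 37, 48, None, None, None, None, 36]
Rule: An internal node has at least one child.
Per-node child counts:
  node 19: 2 child(ren)
  node 8: 2 child(ren)
  node 7: 0 child(ren)
  node 16: 1 child(ren)
  node 15: 0 child(ren)
  node 23: 2 child(ren)
  node 20: 1 child(ren)
  node 21: 0 child(ren)
  node 44: 2 child(ren)
  node 37: 1 child(ren)
  node 36: 0 child(ren)
  node 48: 0 child(ren)
Matching nodes: [19, 8, 16, 23, 20, 44, 37]
Count of internal (non-leaf) nodes: 7


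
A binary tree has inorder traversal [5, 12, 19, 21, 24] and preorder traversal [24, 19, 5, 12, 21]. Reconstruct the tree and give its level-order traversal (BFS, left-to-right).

Inorder:  [5, 12, 19, 21, 24]
Preorder: [24, 19, 5, 12, 21]
Algorithm: preorder visits root first, so consume preorder in order;
for each root, split the current inorder slice at that value into
left-subtree inorder and right-subtree inorder, then recurse.
Recursive splits:
  root=24; inorder splits into left=[5, 12, 19, 21], right=[]
  root=19; inorder splits into left=[5, 12], right=[21]
  root=5; inorder splits into left=[], right=[12]
  root=12; inorder splits into left=[], right=[]
  root=21; inorder splits into left=[], right=[]
Reconstructed level-order: [24, 19, 5, 21, 12]


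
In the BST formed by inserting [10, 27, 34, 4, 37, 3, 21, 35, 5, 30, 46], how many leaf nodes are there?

Tree built from: [10, 27, 34, 4, 37, 3, 21, 35, 5, 30, 46]
Tree (level-order array): [10, 4, 27, 3, 5, 21, 34, None, None, None, None, None, None, 30, 37, None, None, 35, 46]
Rule: A leaf has 0 children.
Per-node child counts:
  node 10: 2 child(ren)
  node 4: 2 child(ren)
  node 3: 0 child(ren)
  node 5: 0 child(ren)
  node 27: 2 child(ren)
  node 21: 0 child(ren)
  node 34: 2 child(ren)
  node 30: 0 child(ren)
  node 37: 2 child(ren)
  node 35: 0 child(ren)
  node 46: 0 child(ren)
Matching nodes: [3, 5, 21, 30, 35, 46]
Count of leaf nodes: 6


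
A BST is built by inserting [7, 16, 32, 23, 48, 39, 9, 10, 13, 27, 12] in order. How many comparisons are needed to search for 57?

Search path for 57: 7 -> 16 -> 32 -> 48
Found: False
Comparisons: 4


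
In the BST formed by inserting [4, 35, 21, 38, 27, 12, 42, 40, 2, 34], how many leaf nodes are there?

Tree built from: [4, 35, 21, 38, 27, 12, 42, 40, 2, 34]
Tree (level-order array): [4, 2, 35, None, None, 21, 38, 12, 27, None, 42, None, None, None, 34, 40]
Rule: A leaf has 0 children.
Per-node child counts:
  node 4: 2 child(ren)
  node 2: 0 child(ren)
  node 35: 2 child(ren)
  node 21: 2 child(ren)
  node 12: 0 child(ren)
  node 27: 1 child(ren)
  node 34: 0 child(ren)
  node 38: 1 child(ren)
  node 42: 1 child(ren)
  node 40: 0 child(ren)
Matching nodes: [2, 12, 34, 40]
Count of leaf nodes: 4


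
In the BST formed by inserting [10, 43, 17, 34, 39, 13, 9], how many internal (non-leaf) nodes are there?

Tree built from: [10, 43, 17, 34, 39, 13, 9]
Tree (level-order array): [10, 9, 43, None, None, 17, None, 13, 34, None, None, None, 39]
Rule: An internal node has at least one child.
Per-node child counts:
  node 10: 2 child(ren)
  node 9: 0 child(ren)
  node 43: 1 child(ren)
  node 17: 2 child(ren)
  node 13: 0 child(ren)
  node 34: 1 child(ren)
  node 39: 0 child(ren)
Matching nodes: [10, 43, 17, 34]
Count of internal (non-leaf) nodes: 4


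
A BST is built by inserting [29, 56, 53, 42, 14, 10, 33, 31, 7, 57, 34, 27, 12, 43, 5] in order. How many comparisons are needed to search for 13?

Search path for 13: 29 -> 14 -> 10 -> 12
Found: False
Comparisons: 4


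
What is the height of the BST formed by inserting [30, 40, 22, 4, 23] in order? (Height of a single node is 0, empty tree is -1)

Insertion order: [30, 40, 22, 4, 23]
Tree (level-order array): [30, 22, 40, 4, 23]
Compute height bottom-up (empty subtree = -1):
  height(4) = 1 + max(-1, -1) = 0
  height(23) = 1 + max(-1, -1) = 0
  height(22) = 1 + max(0, 0) = 1
  height(40) = 1 + max(-1, -1) = 0
  height(30) = 1 + max(1, 0) = 2
Height = 2


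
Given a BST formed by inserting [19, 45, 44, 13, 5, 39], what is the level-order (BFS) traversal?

Tree insertion order: [19, 45, 44, 13, 5, 39]
Tree (level-order array): [19, 13, 45, 5, None, 44, None, None, None, 39]
BFS from the root, enqueuing left then right child of each popped node:
  queue [19] -> pop 19, enqueue [13, 45], visited so far: [19]
  queue [13, 45] -> pop 13, enqueue [5], visited so far: [19, 13]
  queue [45, 5] -> pop 45, enqueue [44], visited so far: [19, 13, 45]
  queue [5, 44] -> pop 5, enqueue [none], visited so far: [19, 13, 45, 5]
  queue [44] -> pop 44, enqueue [39], visited so far: [19, 13, 45, 5, 44]
  queue [39] -> pop 39, enqueue [none], visited so far: [19, 13, 45, 5, 44, 39]
Result: [19, 13, 45, 5, 44, 39]


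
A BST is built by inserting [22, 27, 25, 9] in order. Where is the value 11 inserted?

Starting tree (level order): [22, 9, 27, None, None, 25]
Insertion path: 22 -> 9
Result: insert 11 as right child of 9
Final tree (level order): [22, 9, 27, None, 11, 25]


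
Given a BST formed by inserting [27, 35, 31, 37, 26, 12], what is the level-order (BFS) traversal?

Tree insertion order: [27, 35, 31, 37, 26, 12]
Tree (level-order array): [27, 26, 35, 12, None, 31, 37]
BFS from the root, enqueuing left then right child of each popped node:
  queue [27] -> pop 27, enqueue [26, 35], visited so far: [27]
  queue [26, 35] -> pop 26, enqueue [12], visited so far: [27, 26]
  queue [35, 12] -> pop 35, enqueue [31, 37], visited so far: [27, 26, 35]
  queue [12, 31, 37] -> pop 12, enqueue [none], visited so far: [27, 26, 35, 12]
  queue [31, 37] -> pop 31, enqueue [none], visited so far: [27, 26, 35, 12, 31]
  queue [37] -> pop 37, enqueue [none], visited so far: [27, 26, 35, 12, 31, 37]
Result: [27, 26, 35, 12, 31, 37]


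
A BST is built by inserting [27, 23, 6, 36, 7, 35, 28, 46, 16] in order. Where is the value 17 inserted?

Starting tree (level order): [27, 23, 36, 6, None, 35, 46, None, 7, 28, None, None, None, None, 16]
Insertion path: 27 -> 23 -> 6 -> 7 -> 16
Result: insert 17 as right child of 16
Final tree (level order): [27, 23, 36, 6, None, 35, 46, None, 7, 28, None, None, None, None, 16, None, None, None, 17]


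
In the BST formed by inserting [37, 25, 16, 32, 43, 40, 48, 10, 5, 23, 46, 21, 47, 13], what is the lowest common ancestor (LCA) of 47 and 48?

Tree insertion order: [37, 25, 16, 32, 43, 40, 48, 10, 5, 23, 46, 21, 47, 13]
Tree (level-order array): [37, 25, 43, 16, 32, 40, 48, 10, 23, None, None, None, None, 46, None, 5, 13, 21, None, None, 47]
In a BST, the LCA of p=47, q=48 is the first node v on the
root-to-leaf path with p <= v <= q (go left if both < v, right if both > v).
Walk from root:
  at 37: both 47 and 48 > 37, go right
  at 43: both 47 and 48 > 43, go right
  at 48: 47 <= 48 <= 48, this is the LCA
LCA = 48


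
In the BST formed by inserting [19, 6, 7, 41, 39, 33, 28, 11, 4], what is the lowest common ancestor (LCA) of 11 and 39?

Tree insertion order: [19, 6, 7, 41, 39, 33, 28, 11, 4]
Tree (level-order array): [19, 6, 41, 4, 7, 39, None, None, None, None, 11, 33, None, None, None, 28]
In a BST, the LCA of p=11, q=39 is the first node v on the
root-to-leaf path with p <= v <= q (go left if both < v, right if both > v).
Walk from root:
  at 19: 11 <= 19 <= 39, this is the LCA
LCA = 19


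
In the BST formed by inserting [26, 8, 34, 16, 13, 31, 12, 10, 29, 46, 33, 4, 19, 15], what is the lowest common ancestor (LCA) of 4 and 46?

Tree insertion order: [26, 8, 34, 16, 13, 31, 12, 10, 29, 46, 33, 4, 19, 15]
Tree (level-order array): [26, 8, 34, 4, 16, 31, 46, None, None, 13, 19, 29, 33, None, None, 12, 15, None, None, None, None, None, None, 10]
In a BST, the LCA of p=4, q=46 is the first node v on the
root-to-leaf path with p <= v <= q (go left if both < v, right if both > v).
Walk from root:
  at 26: 4 <= 26 <= 46, this is the LCA
LCA = 26


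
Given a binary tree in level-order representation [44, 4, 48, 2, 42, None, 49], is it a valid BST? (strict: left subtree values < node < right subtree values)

Level-order array: [44, 4, 48, 2, 42, None, 49]
Validate using subtree bounds (lo, hi): at each node, require lo < value < hi,
then recurse left with hi=value and right with lo=value.
Preorder trace (stopping at first violation):
  at node 44 with bounds (-inf, +inf): OK
  at node 4 with bounds (-inf, 44): OK
  at node 2 with bounds (-inf, 4): OK
  at node 42 with bounds (4, 44): OK
  at node 48 with bounds (44, +inf): OK
  at node 49 with bounds (48, +inf): OK
No violation found at any node.
Result: Valid BST


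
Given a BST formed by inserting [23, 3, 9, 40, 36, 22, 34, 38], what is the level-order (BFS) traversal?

Tree insertion order: [23, 3, 9, 40, 36, 22, 34, 38]
Tree (level-order array): [23, 3, 40, None, 9, 36, None, None, 22, 34, 38]
BFS from the root, enqueuing left then right child of each popped node:
  queue [23] -> pop 23, enqueue [3, 40], visited so far: [23]
  queue [3, 40] -> pop 3, enqueue [9], visited so far: [23, 3]
  queue [40, 9] -> pop 40, enqueue [36], visited so far: [23, 3, 40]
  queue [9, 36] -> pop 9, enqueue [22], visited so far: [23, 3, 40, 9]
  queue [36, 22] -> pop 36, enqueue [34, 38], visited so far: [23, 3, 40, 9, 36]
  queue [22, 34, 38] -> pop 22, enqueue [none], visited so far: [23, 3, 40, 9, 36, 22]
  queue [34, 38] -> pop 34, enqueue [none], visited so far: [23, 3, 40, 9, 36, 22, 34]
  queue [38] -> pop 38, enqueue [none], visited so far: [23, 3, 40, 9, 36, 22, 34, 38]
Result: [23, 3, 40, 9, 36, 22, 34, 38]


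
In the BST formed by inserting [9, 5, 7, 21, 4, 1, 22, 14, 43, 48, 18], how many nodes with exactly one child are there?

Tree built from: [9, 5, 7, 21, 4, 1, 22, 14, 43, 48, 18]
Tree (level-order array): [9, 5, 21, 4, 7, 14, 22, 1, None, None, None, None, 18, None, 43, None, None, None, None, None, 48]
Rule: These are nodes with exactly 1 non-null child.
Per-node child counts:
  node 9: 2 child(ren)
  node 5: 2 child(ren)
  node 4: 1 child(ren)
  node 1: 0 child(ren)
  node 7: 0 child(ren)
  node 21: 2 child(ren)
  node 14: 1 child(ren)
  node 18: 0 child(ren)
  node 22: 1 child(ren)
  node 43: 1 child(ren)
  node 48: 0 child(ren)
Matching nodes: [4, 14, 22, 43]
Count of nodes with exactly one child: 4


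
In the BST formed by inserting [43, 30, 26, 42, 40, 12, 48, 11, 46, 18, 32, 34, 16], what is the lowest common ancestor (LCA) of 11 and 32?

Tree insertion order: [43, 30, 26, 42, 40, 12, 48, 11, 46, 18, 32, 34, 16]
Tree (level-order array): [43, 30, 48, 26, 42, 46, None, 12, None, 40, None, None, None, 11, 18, 32, None, None, None, 16, None, None, 34]
In a BST, the LCA of p=11, q=32 is the first node v on the
root-to-leaf path with p <= v <= q (go left if both < v, right if both > v).
Walk from root:
  at 43: both 11 and 32 < 43, go left
  at 30: 11 <= 30 <= 32, this is the LCA
LCA = 30


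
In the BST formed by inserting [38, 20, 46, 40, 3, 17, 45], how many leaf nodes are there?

Tree built from: [38, 20, 46, 40, 3, 17, 45]
Tree (level-order array): [38, 20, 46, 3, None, 40, None, None, 17, None, 45]
Rule: A leaf has 0 children.
Per-node child counts:
  node 38: 2 child(ren)
  node 20: 1 child(ren)
  node 3: 1 child(ren)
  node 17: 0 child(ren)
  node 46: 1 child(ren)
  node 40: 1 child(ren)
  node 45: 0 child(ren)
Matching nodes: [17, 45]
Count of leaf nodes: 2


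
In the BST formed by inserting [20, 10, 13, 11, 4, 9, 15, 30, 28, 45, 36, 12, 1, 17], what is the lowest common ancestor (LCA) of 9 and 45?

Tree insertion order: [20, 10, 13, 11, 4, 9, 15, 30, 28, 45, 36, 12, 1, 17]
Tree (level-order array): [20, 10, 30, 4, 13, 28, 45, 1, 9, 11, 15, None, None, 36, None, None, None, None, None, None, 12, None, 17]
In a BST, the LCA of p=9, q=45 is the first node v on the
root-to-leaf path with p <= v <= q (go left if both < v, right if both > v).
Walk from root:
  at 20: 9 <= 20 <= 45, this is the LCA
LCA = 20


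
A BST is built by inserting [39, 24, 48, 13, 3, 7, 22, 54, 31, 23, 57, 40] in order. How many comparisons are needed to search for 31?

Search path for 31: 39 -> 24 -> 31
Found: True
Comparisons: 3


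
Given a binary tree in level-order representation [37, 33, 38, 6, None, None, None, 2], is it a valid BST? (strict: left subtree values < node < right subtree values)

Level-order array: [37, 33, 38, 6, None, None, None, 2]
Validate using subtree bounds (lo, hi): at each node, require lo < value < hi,
then recurse left with hi=value and right with lo=value.
Preorder trace (stopping at first violation):
  at node 37 with bounds (-inf, +inf): OK
  at node 33 with bounds (-inf, 37): OK
  at node 6 with bounds (-inf, 33): OK
  at node 2 with bounds (-inf, 6): OK
  at node 38 with bounds (37, +inf): OK
No violation found at any node.
Result: Valid BST
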